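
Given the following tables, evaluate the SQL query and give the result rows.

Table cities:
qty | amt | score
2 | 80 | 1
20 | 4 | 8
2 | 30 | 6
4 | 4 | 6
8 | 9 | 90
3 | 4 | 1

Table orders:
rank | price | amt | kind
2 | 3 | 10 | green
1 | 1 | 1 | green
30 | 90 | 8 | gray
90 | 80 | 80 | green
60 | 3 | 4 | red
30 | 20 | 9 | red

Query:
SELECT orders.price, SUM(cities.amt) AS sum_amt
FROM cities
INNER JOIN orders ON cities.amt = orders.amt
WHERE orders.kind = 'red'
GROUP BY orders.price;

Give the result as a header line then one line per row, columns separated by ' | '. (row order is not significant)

After JOIN orders (5 rows):
cities.qty | cities.amt | cities.score | orders.rank | orders.price | orders.amt | orders.kind
2 | 80 | 1 | 90 | 80 | 80 | green
20 | 4 | 8 | 60 | 3 | 4 | red
4 | 4 | 6 | 60 | 3 | 4 | red
8 | 9 | 90 | 30 | 20 | 9 | red
3 | 4 | 1 | 60 | 3 | 4 | red
After WHERE (4 rows):
cities.qty | cities.amt | cities.score | orders.rank | orders.price | orders.amt | orders.kind
20 | 4 | 8 | 60 | 3 | 4 | red
4 | 4 | 6 | 60 | 3 | 4 | red
8 | 9 | 90 | 30 | 20 | 9 | red
3 | 4 | 1 | 60 | 3 | 4 | red
After GROUP BY (2 rows):
orders.price | sum_amt
3 | 12
20 | 9

== RESULT ==
orders.price | sum_amt
3 | 12
20 | 9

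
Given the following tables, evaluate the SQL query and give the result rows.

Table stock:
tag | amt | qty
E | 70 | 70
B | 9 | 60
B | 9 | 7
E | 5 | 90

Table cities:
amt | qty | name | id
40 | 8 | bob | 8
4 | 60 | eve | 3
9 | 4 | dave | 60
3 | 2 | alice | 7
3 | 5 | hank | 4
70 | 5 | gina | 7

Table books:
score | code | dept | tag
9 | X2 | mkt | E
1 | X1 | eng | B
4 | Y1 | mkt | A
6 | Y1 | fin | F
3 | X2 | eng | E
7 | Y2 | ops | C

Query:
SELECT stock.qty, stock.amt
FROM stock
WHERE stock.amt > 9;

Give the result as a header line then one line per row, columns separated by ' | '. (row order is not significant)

== RESULT ==
stock.qty | stock.amt
70 | 70

Derivation:
After WHERE (1 rows):
stock.tag | stock.amt | stock.qty
E | 70 | 70
After SELECT (1 rows):
stock.qty | stock.amt
70 | 70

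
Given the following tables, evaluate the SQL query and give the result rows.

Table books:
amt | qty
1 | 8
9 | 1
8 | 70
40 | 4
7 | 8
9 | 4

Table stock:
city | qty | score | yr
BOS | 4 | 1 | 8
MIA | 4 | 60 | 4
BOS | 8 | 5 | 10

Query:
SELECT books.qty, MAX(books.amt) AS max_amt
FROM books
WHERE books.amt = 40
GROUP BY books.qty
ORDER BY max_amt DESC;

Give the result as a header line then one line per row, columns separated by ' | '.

After WHERE (1 rows):
books.amt | books.qty
40 | 4
After GROUP BY (1 rows):
books.qty | max_amt
4 | 40
After ORDER BY (1 rows):
books.qty | max_amt
4 | 40

== RESULT ==
books.qty | max_amt
4 | 40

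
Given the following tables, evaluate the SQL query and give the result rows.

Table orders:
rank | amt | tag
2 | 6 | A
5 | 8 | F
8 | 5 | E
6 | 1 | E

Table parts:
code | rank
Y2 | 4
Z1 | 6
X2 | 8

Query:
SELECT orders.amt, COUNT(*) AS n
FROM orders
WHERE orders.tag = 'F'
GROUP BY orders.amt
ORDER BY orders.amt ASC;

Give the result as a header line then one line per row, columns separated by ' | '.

== RESULT ==
orders.amt | n
8 | 1

Derivation:
After WHERE (1 rows):
orders.rank | orders.amt | orders.tag
5 | 8 | F
After GROUP BY (1 rows):
orders.amt | n
8 | 1
After ORDER BY (1 rows):
orders.amt | n
8 | 1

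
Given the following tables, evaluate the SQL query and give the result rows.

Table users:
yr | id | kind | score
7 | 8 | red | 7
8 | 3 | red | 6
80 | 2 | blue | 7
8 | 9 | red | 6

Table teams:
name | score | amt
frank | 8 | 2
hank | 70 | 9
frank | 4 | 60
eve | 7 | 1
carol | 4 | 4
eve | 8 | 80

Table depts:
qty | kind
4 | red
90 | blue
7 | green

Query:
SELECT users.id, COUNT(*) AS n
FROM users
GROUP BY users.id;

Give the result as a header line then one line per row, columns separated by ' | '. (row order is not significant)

After GROUP BY (4 rows):
users.id | n
8 | 1
3 | 1
2 | 1
9 | 1

== RESULT ==
users.id | n
8 | 1
3 | 1
2 | 1
9 | 1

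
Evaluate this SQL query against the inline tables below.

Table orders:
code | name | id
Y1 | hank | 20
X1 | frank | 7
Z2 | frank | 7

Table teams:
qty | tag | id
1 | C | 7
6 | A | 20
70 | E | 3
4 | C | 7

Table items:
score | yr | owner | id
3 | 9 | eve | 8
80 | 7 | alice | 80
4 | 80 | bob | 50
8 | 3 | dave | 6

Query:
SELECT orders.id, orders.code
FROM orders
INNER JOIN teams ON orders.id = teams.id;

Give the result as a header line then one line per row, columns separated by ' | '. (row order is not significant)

After JOIN teams (5 rows):
orders.code | orders.name | orders.id | teams.qty | teams.tag | teams.id
Y1 | hank | 20 | 6 | A | 20
X1 | frank | 7 | 1 | C | 7
X1 | frank | 7 | 4 | C | 7
Z2 | frank | 7 | 1 | C | 7
Z2 | frank | 7 | 4 | C | 7
After SELECT (5 rows):
orders.id | orders.code
20 | Y1
7 | X1
7 | X1
7 | Z2
7 | Z2

== RESULT ==
orders.id | orders.code
20 | Y1
7 | X1
7 | X1
7 | Z2
7 | Z2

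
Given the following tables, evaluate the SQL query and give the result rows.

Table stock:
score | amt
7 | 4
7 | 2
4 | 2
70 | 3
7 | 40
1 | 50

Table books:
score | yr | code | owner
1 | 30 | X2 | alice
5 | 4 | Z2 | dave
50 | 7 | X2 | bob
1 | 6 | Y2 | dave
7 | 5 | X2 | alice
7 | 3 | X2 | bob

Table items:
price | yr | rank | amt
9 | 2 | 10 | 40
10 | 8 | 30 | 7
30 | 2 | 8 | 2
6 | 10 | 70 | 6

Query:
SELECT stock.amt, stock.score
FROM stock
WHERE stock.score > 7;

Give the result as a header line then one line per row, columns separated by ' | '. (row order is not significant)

== RESULT ==
stock.amt | stock.score
3 | 70

Derivation:
After WHERE (1 rows):
stock.score | stock.amt
70 | 3
After SELECT (1 rows):
stock.amt | stock.score
3 | 70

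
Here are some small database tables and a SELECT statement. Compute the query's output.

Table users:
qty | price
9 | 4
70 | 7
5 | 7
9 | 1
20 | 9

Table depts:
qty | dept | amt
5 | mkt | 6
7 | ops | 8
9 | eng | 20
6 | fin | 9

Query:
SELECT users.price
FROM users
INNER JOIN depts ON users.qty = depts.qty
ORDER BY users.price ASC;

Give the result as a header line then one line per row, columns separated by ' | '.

== RESULT ==
users.price
1
4
7

Derivation:
After JOIN depts (3 rows):
users.qty | users.price | depts.qty | depts.dept | depts.amt
9 | 4 | 9 | eng | 20
5 | 7 | 5 | mkt | 6
9 | 1 | 9 | eng | 20
After SELECT (3 rows):
users.price
4
7
1
After ORDER BY (3 rows):
users.price
1
4
7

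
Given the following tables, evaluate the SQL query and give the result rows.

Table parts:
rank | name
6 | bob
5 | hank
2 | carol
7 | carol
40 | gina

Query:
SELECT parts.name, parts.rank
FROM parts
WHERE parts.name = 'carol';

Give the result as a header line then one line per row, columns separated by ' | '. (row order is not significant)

== RESULT ==
parts.name | parts.rank
carol | 2
carol | 7

Derivation:
After WHERE (2 rows):
parts.rank | parts.name
2 | carol
7 | carol
After SELECT (2 rows):
parts.name | parts.rank
carol | 2
carol | 7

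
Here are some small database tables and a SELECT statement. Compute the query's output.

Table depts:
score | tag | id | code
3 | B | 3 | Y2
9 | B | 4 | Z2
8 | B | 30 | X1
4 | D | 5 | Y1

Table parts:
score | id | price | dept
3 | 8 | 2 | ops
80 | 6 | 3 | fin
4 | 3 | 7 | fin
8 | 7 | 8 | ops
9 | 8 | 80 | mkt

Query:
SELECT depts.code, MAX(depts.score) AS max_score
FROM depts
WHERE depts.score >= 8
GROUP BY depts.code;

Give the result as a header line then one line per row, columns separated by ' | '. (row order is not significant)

After WHERE (2 rows):
depts.score | depts.tag | depts.id | depts.code
9 | B | 4 | Z2
8 | B | 30 | X1
After GROUP BY (2 rows):
depts.code | max_score
Z2 | 9
X1 | 8

== RESULT ==
depts.code | max_score
Z2 | 9
X1 | 8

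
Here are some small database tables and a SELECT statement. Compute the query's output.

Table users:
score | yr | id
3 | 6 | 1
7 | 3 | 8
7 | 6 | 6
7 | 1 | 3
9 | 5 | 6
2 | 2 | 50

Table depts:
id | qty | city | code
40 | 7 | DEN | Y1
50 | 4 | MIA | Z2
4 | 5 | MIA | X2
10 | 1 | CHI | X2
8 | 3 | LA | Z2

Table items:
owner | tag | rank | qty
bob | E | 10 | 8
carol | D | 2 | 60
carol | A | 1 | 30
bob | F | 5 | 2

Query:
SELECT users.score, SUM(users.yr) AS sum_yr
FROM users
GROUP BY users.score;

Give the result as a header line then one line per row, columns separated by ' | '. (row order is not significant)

After GROUP BY (4 rows):
users.score | sum_yr
3 | 6
7 | 10
9 | 5
2 | 2

== RESULT ==
users.score | sum_yr
3 | 6
7 | 10
9 | 5
2 | 2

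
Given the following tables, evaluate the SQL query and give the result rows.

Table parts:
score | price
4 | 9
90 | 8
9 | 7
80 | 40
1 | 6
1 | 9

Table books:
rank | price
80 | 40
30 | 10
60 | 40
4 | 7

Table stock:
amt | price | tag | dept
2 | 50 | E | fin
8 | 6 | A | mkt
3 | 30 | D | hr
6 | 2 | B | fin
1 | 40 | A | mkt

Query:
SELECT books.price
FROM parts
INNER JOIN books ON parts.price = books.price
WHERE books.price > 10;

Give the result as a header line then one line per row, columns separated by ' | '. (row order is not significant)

After JOIN books (3 rows):
parts.score | parts.price | books.rank | books.price
9 | 7 | 4 | 7
80 | 40 | 80 | 40
80 | 40 | 60 | 40
After WHERE (2 rows):
parts.score | parts.price | books.rank | books.price
80 | 40 | 80 | 40
80 | 40 | 60 | 40
After SELECT (2 rows):
books.price
40
40

== RESULT ==
books.price
40
40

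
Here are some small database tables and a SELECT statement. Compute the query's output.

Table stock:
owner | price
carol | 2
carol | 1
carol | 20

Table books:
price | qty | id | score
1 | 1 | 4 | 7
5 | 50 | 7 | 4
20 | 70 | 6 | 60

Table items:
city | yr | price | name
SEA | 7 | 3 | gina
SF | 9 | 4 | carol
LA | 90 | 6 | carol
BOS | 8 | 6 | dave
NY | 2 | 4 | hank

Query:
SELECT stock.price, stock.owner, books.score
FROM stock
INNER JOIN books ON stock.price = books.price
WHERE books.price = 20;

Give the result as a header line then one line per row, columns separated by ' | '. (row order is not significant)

After JOIN books (2 rows):
stock.owner | stock.price | books.price | books.qty | books.id | books.score
carol | 1 | 1 | 1 | 4 | 7
carol | 20 | 20 | 70 | 6 | 60
After WHERE (1 rows):
stock.owner | stock.price | books.price | books.qty | books.id | books.score
carol | 20 | 20 | 70 | 6 | 60
After SELECT (1 rows):
stock.price | stock.owner | books.score
20 | carol | 60

== RESULT ==
stock.price | stock.owner | books.score
20 | carol | 60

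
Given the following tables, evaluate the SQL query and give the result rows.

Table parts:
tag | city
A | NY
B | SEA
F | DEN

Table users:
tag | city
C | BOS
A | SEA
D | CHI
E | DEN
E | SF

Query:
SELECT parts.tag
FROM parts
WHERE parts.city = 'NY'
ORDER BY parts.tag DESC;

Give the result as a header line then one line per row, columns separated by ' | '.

After WHERE (1 rows):
parts.tag | parts.city
A | NY
After SELECT (1 rows):
parts.tag
A
After ORDER BY (1 rows):
parts.tag
A

== RESULT ==
parts.tag
A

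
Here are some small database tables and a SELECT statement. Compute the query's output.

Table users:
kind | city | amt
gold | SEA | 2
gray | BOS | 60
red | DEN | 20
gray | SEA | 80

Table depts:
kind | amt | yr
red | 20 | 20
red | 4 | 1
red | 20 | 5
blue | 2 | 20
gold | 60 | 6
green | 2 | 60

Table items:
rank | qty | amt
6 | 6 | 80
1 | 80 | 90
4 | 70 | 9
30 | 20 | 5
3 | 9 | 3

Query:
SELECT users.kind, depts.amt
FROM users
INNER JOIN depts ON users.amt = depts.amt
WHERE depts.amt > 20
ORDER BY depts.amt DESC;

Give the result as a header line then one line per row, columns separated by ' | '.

After JOIN depts (5 rows):
users.kind | users.city | users.amt | depts.kind | depts.amt | depts.yr
gold | SEA | 2 | blue | 2 | 20
gold | SEA | 2 | green | 2 | 60
gray | BOS | 60 | gold | 60 | 6
red | DEN | 20 | red | 20 | 20
red | DEN | 20 | red | 20 | 5
After WHERE (1 rows):
users.kind | users.city | users.amt | depts.kind | depts.amt | depts.yr
gray | BOS | 60 | gold | 60 | 6
After SELECT (1 rows):
users.kind | depts.amt
gray | 60
After ORDER BY (1 rows):
users.kind | depts.amt
gray | 60

== RESULT ==
users.kind | depts.amt
gray | 60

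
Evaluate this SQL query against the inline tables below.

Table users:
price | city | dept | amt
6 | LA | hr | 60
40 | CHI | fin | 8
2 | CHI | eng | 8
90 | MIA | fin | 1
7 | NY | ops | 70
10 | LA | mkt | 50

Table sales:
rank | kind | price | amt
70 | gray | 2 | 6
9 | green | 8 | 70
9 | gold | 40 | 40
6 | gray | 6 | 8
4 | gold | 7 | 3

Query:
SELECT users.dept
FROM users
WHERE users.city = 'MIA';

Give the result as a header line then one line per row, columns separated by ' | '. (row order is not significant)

After WHERE (1 rows):
users.price | users.city | users.dept | users.amt
90 | MIA | fin | 1
After SELECT (1 rows):
users.dept
fin

== RESULT ==
users.dept
fin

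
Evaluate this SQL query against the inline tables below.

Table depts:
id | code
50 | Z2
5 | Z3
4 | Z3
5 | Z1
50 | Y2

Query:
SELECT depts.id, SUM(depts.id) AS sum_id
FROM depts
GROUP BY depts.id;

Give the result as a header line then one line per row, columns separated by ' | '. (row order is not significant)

After GROUP BY (3 rows):
depts.id | sum_id
50 | 100
5 | 10
4 | 4

== RESULT ==
depts.id | sum_id
50 | 100
5 | 10
4 | 4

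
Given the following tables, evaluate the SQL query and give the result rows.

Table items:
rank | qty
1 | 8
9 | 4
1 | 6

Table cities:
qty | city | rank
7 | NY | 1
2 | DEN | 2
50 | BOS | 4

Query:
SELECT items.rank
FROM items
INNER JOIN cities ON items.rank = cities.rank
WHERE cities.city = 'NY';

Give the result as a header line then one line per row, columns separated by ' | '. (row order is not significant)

After JOIN cities (2 rows):
items.rank | items.qty | cities.qty | cities.city | cities.rank
1 | 8 | 7 | NY | 1
1 | 6 | 7 | NY | 1
After WHERE (2 rows):
items.rank | items.qty | cities.qty | cities.city | cities.rank
1 | 8 | 7 | NY | 1
1 | 6 | 7 | NY | 1
After SELECT (2 rows):
items.rank
1
1

== RESULT ==
items.rank
1
1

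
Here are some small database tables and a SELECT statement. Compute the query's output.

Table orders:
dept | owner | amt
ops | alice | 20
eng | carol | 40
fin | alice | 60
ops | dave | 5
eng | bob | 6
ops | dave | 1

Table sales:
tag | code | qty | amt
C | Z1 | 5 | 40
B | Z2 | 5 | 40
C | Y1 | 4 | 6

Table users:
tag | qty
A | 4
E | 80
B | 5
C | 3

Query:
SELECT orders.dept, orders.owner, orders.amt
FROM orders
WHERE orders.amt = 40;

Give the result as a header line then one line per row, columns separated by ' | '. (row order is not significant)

== RESULT ==
orders.dept | orders.owner | orders.amt
eng | carol | 40

Derivation:
After WHERE (1 rows):
orders.dept | orders.owner | orders.amt
eng | carol | 40
After SELECT (1 rows):
orders.dept | orders.owner | orders.amt
eng | carol | 40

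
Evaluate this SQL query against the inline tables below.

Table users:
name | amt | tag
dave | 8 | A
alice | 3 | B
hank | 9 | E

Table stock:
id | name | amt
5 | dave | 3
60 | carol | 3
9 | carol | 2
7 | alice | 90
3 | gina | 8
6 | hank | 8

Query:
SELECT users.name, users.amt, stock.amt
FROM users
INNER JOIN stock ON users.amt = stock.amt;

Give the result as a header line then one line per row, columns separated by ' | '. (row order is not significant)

== RESULT ==
users.name | users.amt | stock.amt
dave | 8 | 8
dave | 8 | 8
alice | 3 | 3
alice | 3 | 3

Derivation:
After JOIN stock (4 rows):
users.name | users.amt | users.tag | stock.id | stock.name | stock.amt
dave | 8 | A | 3 | gina | 8
dave | 8 | A | 6 | hank | 8
alice | 3 | B | 5 | dave | 3
alice | 3 | B | 60 | carol | 3
After SELECT (4 rows):
users.name | users.amt | stock.amt
dave | 8 | 8
dave | 8 | 8
alice | 3 | 3
alice | 3 | 3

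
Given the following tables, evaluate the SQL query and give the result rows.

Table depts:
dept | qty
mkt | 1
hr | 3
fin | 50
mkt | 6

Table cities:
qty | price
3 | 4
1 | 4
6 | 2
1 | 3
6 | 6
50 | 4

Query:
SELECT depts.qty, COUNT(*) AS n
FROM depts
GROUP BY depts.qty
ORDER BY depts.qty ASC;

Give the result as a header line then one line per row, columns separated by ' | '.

After GROUP BY (4 rows):
depts.qty | n
1 | 1
3 | 1
50 | 1
6 | 1
After ORDER BY (4 rows):
depts.qty | n
1 | 1
3 | 1
6 | 1
50 | 1

== RESULT ==
depts.qty | n
1 | 1
3 | 1
6 | 1
50 | 1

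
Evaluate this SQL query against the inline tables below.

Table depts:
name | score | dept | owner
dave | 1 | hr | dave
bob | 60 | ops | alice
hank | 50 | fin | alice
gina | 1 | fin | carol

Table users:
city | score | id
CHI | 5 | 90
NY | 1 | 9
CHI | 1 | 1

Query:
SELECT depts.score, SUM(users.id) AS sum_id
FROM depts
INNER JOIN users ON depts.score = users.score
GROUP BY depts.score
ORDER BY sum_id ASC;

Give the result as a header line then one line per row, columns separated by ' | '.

After JOIN users (4 rows):
depts.name | depts.score | depts.dept | depts.owner | users.city | users.score | users.id
dave | 1 | hr | dave | NY | 1 | 9
dave | 1 | hr | dave | CHI | 1 | 1
gina | 1 | fin | carol | NY | 1 | 9
gina | 1 | fin | carol | CHI | 1 | 1
After GROUP BY (1 rows):
depts.score | sum_id
1 | 20
After ORDER BY (1 rows):
depts.score | sum_id
1 | 20

== RESULT ==
depts.score | sum_id
1 | 20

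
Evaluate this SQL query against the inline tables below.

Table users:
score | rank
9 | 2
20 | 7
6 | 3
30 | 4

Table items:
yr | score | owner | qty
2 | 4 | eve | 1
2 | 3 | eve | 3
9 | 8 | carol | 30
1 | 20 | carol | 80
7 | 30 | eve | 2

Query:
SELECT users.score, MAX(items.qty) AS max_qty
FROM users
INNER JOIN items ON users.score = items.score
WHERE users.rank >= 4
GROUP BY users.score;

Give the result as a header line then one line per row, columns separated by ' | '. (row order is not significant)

After JOIN items (2 rows):
users.score | users.rank | items.yr | items.score | items.owner | items.qty
20 | 7 | 1 | 20 | carol | 80
30 | 4 | 7 | 30 | eve | 2
After WHERE (2 rows):
users.score | users.rank | items.yr | items.score | items.owner | items.qty
20 | 7 | 1 | 20 | carol | 80
30 | 4 | 7 | 30 | eve | 2
After GROUP BY (2 rows):
users.score | max_qty
20 | 80
30 | 2

== RESULT ==
users.score | max_qty
20 | 80
30 | 2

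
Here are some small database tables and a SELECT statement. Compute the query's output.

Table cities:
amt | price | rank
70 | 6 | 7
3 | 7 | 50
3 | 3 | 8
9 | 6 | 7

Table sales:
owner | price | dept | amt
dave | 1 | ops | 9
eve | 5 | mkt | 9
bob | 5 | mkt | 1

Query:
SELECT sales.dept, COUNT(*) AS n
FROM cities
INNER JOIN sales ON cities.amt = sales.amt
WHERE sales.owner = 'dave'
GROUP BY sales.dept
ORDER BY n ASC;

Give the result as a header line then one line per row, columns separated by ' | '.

== RESULT ==
sales.dept | n
ops | 1

Derivation:
After JOIN sales (2 rows):
cities.amt | cities.price | cities.rank | sales.owner | sales.price | sales.dept | sales.amt
9 | 6 | 7 | dave | 1 | ops | 9
9 | 6 | 7 | eve | 5 | mkt | 9
After WHERE (1 rows):
cities.amt | cities.price | cities.rank | sales.owner | sales.price | sales.dept | sales.amt
9 | 6 | 7 | dave | 1 | ops | 9
After GROUP BY (1 rows):
sales.dept | n
ops | 1
After ORDER BY (1 rows):
sales.dept | n
ops | 1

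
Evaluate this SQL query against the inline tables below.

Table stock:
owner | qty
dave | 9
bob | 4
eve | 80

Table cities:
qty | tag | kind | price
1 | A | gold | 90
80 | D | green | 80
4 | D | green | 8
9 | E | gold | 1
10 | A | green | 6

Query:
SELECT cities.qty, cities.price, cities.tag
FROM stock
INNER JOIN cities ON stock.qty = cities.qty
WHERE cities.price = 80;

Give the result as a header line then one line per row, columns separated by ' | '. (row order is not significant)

After JOIN cities (3 rows):
stock.owner | stock.qty | cities.qty | cities.tag | cities.kind | cities.price
dave | 9 | 9 | E | gold | 1
bob | 4 | 4 | D | green | 8
eve | 80 | 80 | D | green | 80
After WHERE (1 rows):
stock.owner | stock.qty | cities.qty | cities.tag | cities.kind | cities.price
eve | 80 | 80 | D | green | 80
After SELECT (1 rows):
cities.qty | cities.price | cities.tag
80 | 80 | D

== RESULT ==
cities.qty | cities.price | cities.tag
80 | 80 | D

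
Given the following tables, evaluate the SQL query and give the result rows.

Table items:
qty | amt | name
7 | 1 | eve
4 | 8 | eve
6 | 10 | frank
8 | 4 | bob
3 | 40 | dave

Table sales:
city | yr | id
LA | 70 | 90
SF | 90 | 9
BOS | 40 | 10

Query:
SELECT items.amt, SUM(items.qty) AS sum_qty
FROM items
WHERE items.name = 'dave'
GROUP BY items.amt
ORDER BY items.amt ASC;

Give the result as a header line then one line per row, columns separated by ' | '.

== RESULT ==
items.amt | sum_qty
40 | 3

Derivation:
After WHERE (1 rows):
items.qty | items.amt | items.name
3 | 40 | dave
After GROUP BY (1 rows):
items.amt | sum_qty
40 | 3
After ORDER BY (1 rows):
items.amt | sum_qty
40 | 3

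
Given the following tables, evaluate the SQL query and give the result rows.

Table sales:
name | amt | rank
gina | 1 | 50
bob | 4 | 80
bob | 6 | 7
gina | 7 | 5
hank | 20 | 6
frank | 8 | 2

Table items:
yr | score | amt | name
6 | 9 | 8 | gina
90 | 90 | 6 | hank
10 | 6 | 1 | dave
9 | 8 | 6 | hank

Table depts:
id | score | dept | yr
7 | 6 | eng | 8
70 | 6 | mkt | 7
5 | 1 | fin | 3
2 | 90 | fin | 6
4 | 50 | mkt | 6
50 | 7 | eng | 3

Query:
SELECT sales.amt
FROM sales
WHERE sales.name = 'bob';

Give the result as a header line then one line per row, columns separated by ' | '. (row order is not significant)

== RESULT ==
sales.amt
4
6

Derivation:
After WHERE (2 rows):
sales.name | sales.amt | sales.rank
bob | 4 | 80
bob | 6 | 7
After SELECT (2 rows):
sales.amt
4
6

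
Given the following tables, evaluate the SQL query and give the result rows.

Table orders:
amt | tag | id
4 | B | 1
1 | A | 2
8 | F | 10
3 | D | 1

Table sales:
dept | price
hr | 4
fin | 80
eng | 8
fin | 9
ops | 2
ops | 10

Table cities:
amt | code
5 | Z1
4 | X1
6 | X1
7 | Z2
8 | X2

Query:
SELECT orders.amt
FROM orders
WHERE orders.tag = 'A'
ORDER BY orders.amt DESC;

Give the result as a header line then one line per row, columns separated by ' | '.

== RESULT ==
orders.amt
1

Derivation:
After WHERE (1 rows):
orders.amt | orders.tag | orders.id
1 | A | 2
After SELECT (1 rows):
orders.amt
1
After ORDER BY (1 rows):
orders.amt
1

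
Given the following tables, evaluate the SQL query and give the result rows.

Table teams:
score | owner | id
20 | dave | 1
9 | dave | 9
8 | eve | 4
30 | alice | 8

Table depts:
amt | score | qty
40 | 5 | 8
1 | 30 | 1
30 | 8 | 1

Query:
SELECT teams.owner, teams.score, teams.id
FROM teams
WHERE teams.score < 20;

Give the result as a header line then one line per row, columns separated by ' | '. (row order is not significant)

== RESULT ==
teams.owner | teams.score | teams.id
dave | 9 | 9
eve | 8 | 4

Derivation:
After WHERE (2 rows):
teams.score | teams.owner | teams.id
9 | dave | 9
8 | eve | 4
After SELECT (2 rows):
teams.owner | teams.score | teams.id
dave | 9 | 9
eve | 8 | 4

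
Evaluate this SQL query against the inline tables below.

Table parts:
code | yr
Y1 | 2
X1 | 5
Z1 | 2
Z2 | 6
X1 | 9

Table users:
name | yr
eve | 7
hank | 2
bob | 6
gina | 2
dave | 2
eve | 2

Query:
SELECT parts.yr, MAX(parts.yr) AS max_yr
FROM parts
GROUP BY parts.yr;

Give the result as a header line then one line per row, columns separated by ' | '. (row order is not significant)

After GROUP BY (4 rows):
parts.yr | max_yr
2 | 2
5 | 5
6 | 6
9 | 9

== RESULT ==
parts.yr | max_yr
2 | 2
5 | 5
6 | 6
9 | 9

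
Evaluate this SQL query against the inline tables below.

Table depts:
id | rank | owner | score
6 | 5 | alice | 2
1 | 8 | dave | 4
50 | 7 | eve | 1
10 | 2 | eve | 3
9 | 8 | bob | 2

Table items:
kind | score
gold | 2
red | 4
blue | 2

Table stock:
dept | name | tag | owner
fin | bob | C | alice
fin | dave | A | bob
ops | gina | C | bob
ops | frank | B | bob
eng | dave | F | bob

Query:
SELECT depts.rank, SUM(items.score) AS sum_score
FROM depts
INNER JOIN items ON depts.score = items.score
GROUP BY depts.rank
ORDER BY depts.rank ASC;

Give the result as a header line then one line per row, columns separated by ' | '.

== RESULT ==
depts.rank | sum_score
5 | 4
8 | 8

Derivation:
After JOIN items (5 rows):
depts.id | depts.rank | depts.owner | depts.score | items.kind | items.score
6 | 5 | alice | 2 | gold | 2
6 | 5 | alice | 2 | blue | 2
1 | 8 | dave | 4 | red | 4
9 | 8 | bob | 2 | gold | 2
9 | 8 | bob | 2 | blue | 2
After GROUP BY (2 rows):
depts.rank | sum_score
5 | 4
8 | 8
After ORDER BY (2 rows):
depts.rank | sum_score
5 | 4
8 | 8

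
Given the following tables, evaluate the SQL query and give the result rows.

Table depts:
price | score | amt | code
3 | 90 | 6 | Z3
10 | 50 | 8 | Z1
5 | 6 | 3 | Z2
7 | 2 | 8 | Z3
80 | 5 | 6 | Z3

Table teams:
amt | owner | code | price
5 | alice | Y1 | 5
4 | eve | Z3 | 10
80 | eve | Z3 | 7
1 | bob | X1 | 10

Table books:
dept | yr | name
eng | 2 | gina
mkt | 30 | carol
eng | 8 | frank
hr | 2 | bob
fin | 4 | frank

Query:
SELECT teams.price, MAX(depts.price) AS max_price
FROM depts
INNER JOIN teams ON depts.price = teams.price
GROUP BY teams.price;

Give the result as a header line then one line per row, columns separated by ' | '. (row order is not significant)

After JOIN teams (4 rows):
depts.price | depts.score | depts.amt | depts.code | teams.amt | teams.owner | teams.code | teams.price
10 | 50 | 8 | Z1 | 4 | eve | Z3 | 10
10 | 50 | 8 | Z1 | 1 | bob | X1 | 10
5 | 6 | 3 | Z2 | 5 | alice | Y1 | 5
7 | 2 | 8 | Z3 | 80 | eve | Z3 | 7
After GROUP BY (3 rows):
teams.price | max_price
10 | 10
5 | 5
7 | 7

== RESULT ==
teams.price | max_price
10 | 10
5 | 5
7 | 7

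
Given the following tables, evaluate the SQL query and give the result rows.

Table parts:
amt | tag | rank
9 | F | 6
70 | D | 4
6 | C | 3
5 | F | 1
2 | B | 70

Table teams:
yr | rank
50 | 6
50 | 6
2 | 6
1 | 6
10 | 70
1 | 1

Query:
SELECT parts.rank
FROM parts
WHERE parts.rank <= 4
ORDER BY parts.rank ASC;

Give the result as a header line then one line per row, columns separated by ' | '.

== RESULT ==
parts.rank
1
3
4

Derivation:
After WHERE (3 rows):
parts.amt | parts.tag | parts.rank
70 | D | 4
6 | C | 3
5 | F | 1
After SELECT (3 rows):
parts.rank
4
3
1
After ORDER BY (3 rows):
parts.rank
1
3
4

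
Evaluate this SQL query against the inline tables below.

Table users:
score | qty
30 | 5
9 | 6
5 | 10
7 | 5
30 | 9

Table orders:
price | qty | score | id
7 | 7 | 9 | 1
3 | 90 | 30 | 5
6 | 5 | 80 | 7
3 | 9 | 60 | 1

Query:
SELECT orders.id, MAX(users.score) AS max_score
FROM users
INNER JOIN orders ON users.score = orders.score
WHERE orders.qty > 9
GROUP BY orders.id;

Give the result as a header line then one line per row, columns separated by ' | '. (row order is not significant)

After JOIN orders (3 rows):
users.score | users.qty | orders.price | orders.qty | orders.score | orders.id
30 | 5 | 3 | 90 | 30 | 5
9 | 6 | 7 | 7 | 9 | 1
30 | 9 | 3 | 90 | 30 | 5
After WHERE (2 rows):
users.score | users.qty | orders.price | orders.qty | orders.score | orders.id
30 | 5 | 3 | 90 | 30 | 5
30 | 9 | 3 | 90 | 30 | 5
After GROUP BY (1 rows):
orders.id | max_score
5 | 30

== RESULT ==
orders.id | max_score
5 | 30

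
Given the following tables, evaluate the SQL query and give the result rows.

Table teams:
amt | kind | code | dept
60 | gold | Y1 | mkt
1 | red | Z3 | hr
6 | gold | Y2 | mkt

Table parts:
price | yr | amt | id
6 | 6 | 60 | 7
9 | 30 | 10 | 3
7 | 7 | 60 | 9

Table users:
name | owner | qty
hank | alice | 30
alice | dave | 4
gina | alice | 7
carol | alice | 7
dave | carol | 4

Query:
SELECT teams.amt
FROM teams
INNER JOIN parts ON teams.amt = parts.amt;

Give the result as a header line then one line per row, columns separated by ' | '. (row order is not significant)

After JOIN parts (2 rows):
teams.amt | teams.kind | teams.code | teams.dept | parts.price | parts.yr | parts.amt | parts.id
60 | gold | Y1 | mkt | 6 | 6 | 60 | 7
60 | gold | Y1 | mkt | 7 | 7 | 60 | 9
After SELECT (2 rows):
teams.amt
60
60

== RESULT ==
teams.amt
60
60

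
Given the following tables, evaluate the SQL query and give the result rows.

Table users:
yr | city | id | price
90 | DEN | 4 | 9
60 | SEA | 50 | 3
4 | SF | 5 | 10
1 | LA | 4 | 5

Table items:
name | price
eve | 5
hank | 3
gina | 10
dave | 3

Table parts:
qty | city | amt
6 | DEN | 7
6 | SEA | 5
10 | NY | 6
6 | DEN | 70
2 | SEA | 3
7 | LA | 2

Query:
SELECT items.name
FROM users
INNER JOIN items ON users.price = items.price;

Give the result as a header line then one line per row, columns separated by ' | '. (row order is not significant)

After JOIN items (4 rows):
users.yr | users.city | users.id | users.price | items.name | items.price
60 | SEA | 50 | 3 | hank | 3
60 | SEA | 50 | 3 | dave | 3
4 | SF | 5 | 10 | gina | 10
1 | LA | 4 | 5 | eve | 5
After SELECT (4 rows):
items.name
hank
dave
gina
eve

== RESULT ==
items.name
hank
dave
gina
eve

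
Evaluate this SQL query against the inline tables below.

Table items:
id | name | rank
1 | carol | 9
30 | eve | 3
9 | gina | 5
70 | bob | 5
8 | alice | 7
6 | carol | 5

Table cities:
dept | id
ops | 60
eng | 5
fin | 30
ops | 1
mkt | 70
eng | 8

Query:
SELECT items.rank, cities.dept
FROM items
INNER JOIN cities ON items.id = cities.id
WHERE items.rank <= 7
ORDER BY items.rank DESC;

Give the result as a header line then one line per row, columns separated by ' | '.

== RESULT ==
items.rank | cities.dept
7 | eng
5 | mkt
3 | fin

Derivation:
After JOIN cities (4 rows):
items.id | items.name | items.rank | cities.dept | cities.id
1 | carol | 9 | ops | 1
30 | eve | 3 | fin | 30
70 | bob | 5 | mkt | 70
8 | alice | 7 | eng | 8
After WHERE (3 rows):
items.id | items.name | items.rank | cities.dept | cities.id
30 | eve | 3 | fin | 30
70 | bob | 5 | mkt | 70
8 | alice | 7 | eng | 8
After SELECT (3 rows):
items.rank | cities.dept
3 | fin
5 | mkt
7 | eng
After ORDER BY (3 rows):
items.rank | cities.dept
7 | eng
5 | mkt
3 | fin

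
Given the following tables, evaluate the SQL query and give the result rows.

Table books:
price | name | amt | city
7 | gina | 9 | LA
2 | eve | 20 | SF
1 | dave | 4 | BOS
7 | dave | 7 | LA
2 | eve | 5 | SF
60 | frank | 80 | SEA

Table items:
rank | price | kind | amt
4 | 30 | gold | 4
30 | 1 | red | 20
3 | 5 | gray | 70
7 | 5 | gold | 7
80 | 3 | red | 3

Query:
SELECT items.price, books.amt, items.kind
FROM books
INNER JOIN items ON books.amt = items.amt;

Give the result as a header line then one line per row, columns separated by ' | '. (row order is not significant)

After JOIN items (3 rows):
books.price | books.name | books.amt | books.city | items.rank | items.price | items.kind | items.amt
2 | eve | 20 | SF | 30 | 1 | red | 20
1 | dave | 4 | BOS | 4 | 30 | gold | 4
7 | dave | 7 | LA | 7 | 5 | gold | 7
After SELECT (3 rows):
items.price | books.amt | items.kind
1 | 20 | red
30 | 4 | gold
5 | 7 | gold

== RESULT ==
items.price | books.amt | items.kind
1 | 20 | red
30 | 4 | gold
5 | 7 | gold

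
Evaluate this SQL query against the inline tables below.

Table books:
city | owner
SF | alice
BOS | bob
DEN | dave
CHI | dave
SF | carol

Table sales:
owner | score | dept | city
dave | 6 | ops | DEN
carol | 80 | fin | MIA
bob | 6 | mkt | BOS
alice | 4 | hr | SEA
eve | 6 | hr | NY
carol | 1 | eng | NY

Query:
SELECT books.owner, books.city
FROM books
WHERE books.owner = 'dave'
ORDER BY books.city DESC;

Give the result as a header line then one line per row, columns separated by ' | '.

After WHERE (2 rows):
books.city | books.owner
DEN | dave
CHI | dave
After SELECT (2 rows):
books.owner | books.city
dave | DEN
dave | CHI
After ORDER BY (2 rows):
books.owner | books.city
dave | DEN
dave | CHI

== RESULT ==
books.owner | books.city
dave | DEN
dave | CHI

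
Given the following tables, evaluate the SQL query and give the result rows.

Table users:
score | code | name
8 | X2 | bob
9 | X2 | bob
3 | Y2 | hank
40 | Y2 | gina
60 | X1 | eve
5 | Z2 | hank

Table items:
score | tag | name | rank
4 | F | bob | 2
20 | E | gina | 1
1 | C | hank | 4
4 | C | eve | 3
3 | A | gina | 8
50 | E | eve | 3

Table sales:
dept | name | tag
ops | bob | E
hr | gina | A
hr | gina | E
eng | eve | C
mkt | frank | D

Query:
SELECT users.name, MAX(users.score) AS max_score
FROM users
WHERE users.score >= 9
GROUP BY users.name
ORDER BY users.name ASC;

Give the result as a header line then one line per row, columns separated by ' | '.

After WHERE (3 rows):
users.score | users.code | users.name
9 | X2 | bob
40 | Y2 | gina
60 | X1 | eve
After GROUP BY (3 rows):
users.name | max_score
bob | 9
gina | 40
eve | 60
After ORDER BY (3 rows):
users.name | max_score
bob | 9
eve | 60
gina | 40

== RESULT ==
users.name | max_score
bob | 9
eve | 60
gina | 40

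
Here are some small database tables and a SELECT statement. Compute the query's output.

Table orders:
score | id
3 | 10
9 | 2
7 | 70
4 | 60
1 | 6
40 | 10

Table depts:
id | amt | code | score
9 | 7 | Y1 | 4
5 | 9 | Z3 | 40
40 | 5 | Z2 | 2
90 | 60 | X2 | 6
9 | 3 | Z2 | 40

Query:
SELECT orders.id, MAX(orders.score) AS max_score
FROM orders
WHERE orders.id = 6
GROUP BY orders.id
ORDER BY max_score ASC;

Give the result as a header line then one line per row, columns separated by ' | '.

== RESULT ==
orders.id | max_score
6 | 1

Derivation:
After WHERE (1 rows):
orders.score | orders.id
1 | 6
After GROUP BY (1 rows):
orders.id | max_score
6 | 1
After ORDER BY (1 rows):
orders.id | max_score
6 | 1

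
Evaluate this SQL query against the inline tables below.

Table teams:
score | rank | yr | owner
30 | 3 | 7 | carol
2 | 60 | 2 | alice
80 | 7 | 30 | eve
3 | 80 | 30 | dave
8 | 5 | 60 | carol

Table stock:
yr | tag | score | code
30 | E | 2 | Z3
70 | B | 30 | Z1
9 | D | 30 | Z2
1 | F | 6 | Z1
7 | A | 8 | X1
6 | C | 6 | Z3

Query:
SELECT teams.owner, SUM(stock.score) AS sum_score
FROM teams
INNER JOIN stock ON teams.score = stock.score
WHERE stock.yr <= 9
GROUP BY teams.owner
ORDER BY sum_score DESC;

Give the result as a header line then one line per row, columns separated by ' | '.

After JOIN stock (4 rows):
teams.score | teams.rank | teams.yr | teams.owner | stock.yr | stock.tag | stock.score | stock.code
30 | 3 | 7 | carol | 70 | B | 30 | Z1
30 | 3 | 7 | carol | 9 | D | 30 | Z2
2 | 60 | 2 | alice | 30 | E | 2 | Z3
8 | 5 | 60 | carol | 7 | A | 8 | X1
After WHERE (2 rows):
teams.score | teams.rank | teams.yr | teams.owner | stock.yr | stock.tag | stock.score | stock.code
30 | 3 | 7 | carol | 9 | D | 30 | Z2
8 | 5 | 60 | carol | 7 | A | 8 | X1
After GROUP BY (1 rows):
teams.owner | sum_score
carol | 38
After ORDER BY (1 rows):
teams.owner | sum_score
carol | 38

== RESULT ==
teams.owner | sum_score
carol | 38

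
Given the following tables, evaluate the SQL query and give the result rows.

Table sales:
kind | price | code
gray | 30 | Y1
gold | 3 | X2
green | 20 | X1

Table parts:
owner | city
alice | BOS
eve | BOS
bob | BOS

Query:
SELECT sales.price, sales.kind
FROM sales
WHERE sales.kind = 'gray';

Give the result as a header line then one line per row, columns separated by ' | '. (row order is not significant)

After WHERE (1 rows):
sales.kind | sales.price | sales.code
gray | 30 | Y1
After SELECT (1 rows):
sales.price | sales.kind
30 | gray

== RESULT ==
sales.price | sales.kind
30 | gray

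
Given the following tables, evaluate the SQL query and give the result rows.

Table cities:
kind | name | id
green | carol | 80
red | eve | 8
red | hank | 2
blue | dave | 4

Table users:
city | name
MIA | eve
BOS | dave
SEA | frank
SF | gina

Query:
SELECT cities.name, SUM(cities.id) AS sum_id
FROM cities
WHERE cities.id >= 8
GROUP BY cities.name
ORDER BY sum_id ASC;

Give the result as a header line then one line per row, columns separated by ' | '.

== RESULT ==
cities.name | sum_id
eve | 8
carol | 80

Derivation:
After WHERE (2 rows):
cities.kind | cities.name | cities.id
green | carol | 80
red | eve | 8
After GROUP BY (2 rows):
cities.name | sum_id
carol | 80
eve | 8
After ORDER BY (2 rows):
cities.name | sum_id
eve | 8
carol | 80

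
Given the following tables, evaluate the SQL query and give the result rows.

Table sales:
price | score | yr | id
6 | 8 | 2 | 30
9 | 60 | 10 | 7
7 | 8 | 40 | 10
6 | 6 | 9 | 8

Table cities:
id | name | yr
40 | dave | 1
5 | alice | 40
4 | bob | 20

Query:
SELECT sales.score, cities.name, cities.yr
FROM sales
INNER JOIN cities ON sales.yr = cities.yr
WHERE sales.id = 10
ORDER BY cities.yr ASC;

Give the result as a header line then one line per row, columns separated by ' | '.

== RESULT ==
sales.score | cities.name | cities.yr
8 | alice | 40

Derivation:
After JOIN cities (1 rows):
sales.price | sales.score | sales.yr | sales.id | cities.id | cities.name | cities.yr
7 | 8 | 40 | 10 | 5 | alice | 40
After WHERE (1 rows):
sales.price | sales.score | sales.yr | sales.id | cities.id | cities.name | cities.yr
7 | 8 | 40 | 10 | 5 | alice | 40
After SELECT (1 rows):
sales.score | cities.name | cities.yr
8 | alice | 40
After ORDER BY (1 rows):
sales.score | cities.name | cities.yr
8 | alice | 40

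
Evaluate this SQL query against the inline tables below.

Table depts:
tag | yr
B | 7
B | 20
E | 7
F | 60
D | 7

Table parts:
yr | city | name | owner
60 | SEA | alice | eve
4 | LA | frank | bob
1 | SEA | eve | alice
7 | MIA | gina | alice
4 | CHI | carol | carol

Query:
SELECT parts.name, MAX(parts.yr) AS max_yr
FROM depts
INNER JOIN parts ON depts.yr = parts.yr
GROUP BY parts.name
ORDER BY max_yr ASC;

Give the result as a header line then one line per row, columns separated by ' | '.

== RESULT ==
parts.name | max_yr
gina | 7
alice | 60

Derivation:
After JOIN parts (4 rows):
depts.tag | depts.yr | parts.yr | parts.city | parts.name | parts.owner
B | 7 | 7 | MIA | gina | alice
E | 7 | 7 | MIA | gina | alice
F | 60 | 60 | SEA | alice | eve
D | 7 | 7 | MIA | gina | alice
After GROUP BY (2 rows):
parts.name | max_yr
gina | 7
alice | 60
After ORDER BY (2 rows):
parts.name | max_yr
gina | 7
alice | 60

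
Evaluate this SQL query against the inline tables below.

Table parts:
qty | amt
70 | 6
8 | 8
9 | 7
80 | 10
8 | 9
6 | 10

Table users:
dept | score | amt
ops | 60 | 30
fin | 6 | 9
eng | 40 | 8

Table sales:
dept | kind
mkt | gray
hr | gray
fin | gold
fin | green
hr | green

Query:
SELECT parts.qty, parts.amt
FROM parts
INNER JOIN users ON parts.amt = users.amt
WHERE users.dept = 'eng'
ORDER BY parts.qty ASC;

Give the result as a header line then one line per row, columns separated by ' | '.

After JOIN users (2 rows):
parts.qty | parts.amt | users.dept | users.score | users.amt
8 | 8 | eng | 40 | 8
8 | 9 | fin | 6 | 9
After WHERE (1 rows):
parts.qty | parts.amt | users.dept | users.score | users.amt
8 | 8 | eng | 40 | 8
After SELECT (1 rows):
parts.qty | parts.amt
8 | 8
After ORDER BY (1 rows):
parts.qty | parts.amt
8 | 8

== RESULT ==
parts.qty | parts.amt
8 | 8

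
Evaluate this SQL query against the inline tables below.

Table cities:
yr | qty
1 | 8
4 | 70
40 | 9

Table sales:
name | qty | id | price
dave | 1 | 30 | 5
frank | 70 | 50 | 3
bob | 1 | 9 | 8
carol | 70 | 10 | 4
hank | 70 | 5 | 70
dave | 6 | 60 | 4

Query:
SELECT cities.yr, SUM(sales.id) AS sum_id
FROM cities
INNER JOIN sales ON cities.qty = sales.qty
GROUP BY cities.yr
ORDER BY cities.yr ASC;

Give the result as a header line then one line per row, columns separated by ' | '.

After JOIN sales (3 rows):
cities.yr | cities.qty | sales.name | sales.qty | sales.id | sales.price
4 | 70 | frank | 70 | 50 | 3
4 | 70 | carol | 70 | 10 | 4
4 | 70 | hank | 70 | 5 | 70
After GROUP BY (1 rows):
cities.yr | sum_id
4 | 65
After ORDER BY (1 rows):
cities.yr | sum_id
4 | 65

== RESULT ==
cities.yr | sum_id
4 | 65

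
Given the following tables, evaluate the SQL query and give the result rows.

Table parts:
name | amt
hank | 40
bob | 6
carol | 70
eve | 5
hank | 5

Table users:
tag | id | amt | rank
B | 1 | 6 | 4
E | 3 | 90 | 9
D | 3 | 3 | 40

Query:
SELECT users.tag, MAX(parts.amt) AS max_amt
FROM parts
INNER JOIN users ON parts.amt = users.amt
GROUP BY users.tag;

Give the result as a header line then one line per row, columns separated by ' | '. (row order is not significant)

== RESULT ==
users.tag | max_amt
B | 6

Derivation:
After JOIN users (1 rows):
parts.name | parts.amt | users.tag | users.id | users.amt | users.rank
bob | 6 | B | 1 | 6 | 4
After GROUP BY (1 rows):
users.tag | max_amt
B | 6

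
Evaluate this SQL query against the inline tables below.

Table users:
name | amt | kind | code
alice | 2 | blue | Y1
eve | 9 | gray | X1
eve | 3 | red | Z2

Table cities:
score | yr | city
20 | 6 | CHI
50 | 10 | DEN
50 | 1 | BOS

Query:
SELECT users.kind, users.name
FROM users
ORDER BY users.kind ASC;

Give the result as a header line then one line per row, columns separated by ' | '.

After SELECT (3 rows):
users.kind | users.name
blue | alice
gray | eve
red | eve
After ORDER BY (3 rows):
users.kind | users.name
blue | alice
gray | eve
red | eve

== RESULT ==
users.kind | users.name
blue | alice
gray | eve
red | eve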